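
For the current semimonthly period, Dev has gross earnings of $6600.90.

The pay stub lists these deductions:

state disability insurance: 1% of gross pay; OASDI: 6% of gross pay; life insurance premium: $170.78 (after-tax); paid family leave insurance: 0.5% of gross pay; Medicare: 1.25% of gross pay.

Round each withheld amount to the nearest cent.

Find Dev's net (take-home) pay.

$5852.55

State disability insurance: $6600.90 × 0.01 = $66.01
Medicare: $6600.90 × 0.0125 = $82.51
Paid family leave insurance: $6600.90 × 0.005 = $33.00
OASDI: $6600.90 × 0.06 = $396.05
Life insurance premium: $170.78
Total deductions = $66.01 + $82.51 + $33.00 + $396.05 + $170.78 = $748.35
Net pay = $6600.90 − $748.35 = $5852.55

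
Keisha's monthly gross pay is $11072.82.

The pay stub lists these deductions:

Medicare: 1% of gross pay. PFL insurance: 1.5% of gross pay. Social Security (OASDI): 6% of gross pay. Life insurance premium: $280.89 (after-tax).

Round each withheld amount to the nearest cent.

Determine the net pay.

$9850.74

Social Security (OASDI): $11072.82 × 0.06 = $664.37
PFL insurance: $11072.82 × 0.015 = $166.09
Medicare: $11072.82 × 0.01 = $110.73
Life insurance premium: $280.89
Total deductions = $664.37 + $166.09 + $110.73 + $280.89 = $1222.08
Net pay = $11072.82 − $1222.08 = $9850.74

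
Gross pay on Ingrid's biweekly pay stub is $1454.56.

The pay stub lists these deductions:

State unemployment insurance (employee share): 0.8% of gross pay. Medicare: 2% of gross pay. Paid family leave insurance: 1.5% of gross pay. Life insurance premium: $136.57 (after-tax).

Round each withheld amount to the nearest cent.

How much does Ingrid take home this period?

$1255.44

Medicare: $1454.56 × 0.02 = $29.09
Paid family leave insurance: $1454.56 × 0.015 = $21.82
State unemployment insurance (employee share): $1454.56 × 0.008 = $11.64
Life insurance premium: $136.57
Total deductions = $29.09 + $21.82 + $11.64 + $136.57 = $199.12
Net pay = $1454.56 − $199.12 = $1255.44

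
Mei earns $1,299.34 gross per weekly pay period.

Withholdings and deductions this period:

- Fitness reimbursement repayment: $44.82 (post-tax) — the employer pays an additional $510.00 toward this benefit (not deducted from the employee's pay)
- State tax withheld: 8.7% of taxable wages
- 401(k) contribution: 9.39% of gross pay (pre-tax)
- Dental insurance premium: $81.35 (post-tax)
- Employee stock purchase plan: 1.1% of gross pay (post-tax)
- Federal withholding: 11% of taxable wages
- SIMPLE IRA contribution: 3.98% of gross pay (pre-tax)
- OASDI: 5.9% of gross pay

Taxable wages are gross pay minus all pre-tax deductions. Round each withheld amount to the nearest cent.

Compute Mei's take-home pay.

$686.75

SIMPLE IRA contribution: $1,299.34 × 0.0398 = $51.71
401(k) contribution: $1,299.34 × 0.0939 = $122.01
Pre-tax total = $51.71 + $122.01 = $173.72
Taxable wages = $1,299.34 − $173.72 = $1,125.62
State tax withheld: $1,125.62 × 0.087 = $97.93
Federal withholding: $1,125.62 × 0.11 = $123.82
OASDI: $1,299.34 × 0.059 = $76.66
Employee stock purchase plan: $1,299.34 × 0.011 = $14.29
Fitness reimbursement repayment: $44.82
Dental insurance premium: $81.35
(Employer's $510.00 toward fitness reimbursement repayment is not withheld from the employee.)
Total deductions = $51.71 + $122.01 + $97.93 + $123.82 + $76.66 + $14.29 + $44.82 + $81.35 = $612.59
Net pay = $1,299.34 − $612.59 = $686.75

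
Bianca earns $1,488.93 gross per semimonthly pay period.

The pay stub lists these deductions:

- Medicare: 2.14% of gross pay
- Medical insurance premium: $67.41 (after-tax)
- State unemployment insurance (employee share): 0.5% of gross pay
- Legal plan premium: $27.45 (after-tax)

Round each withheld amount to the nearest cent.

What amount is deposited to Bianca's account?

Medicare: $1,488.93 × 0.0214 = $31.86
State unemployment insurance (employee share): $1,488.93 × 0.005 = $7.44
Medical insurance premium: $67.41
Legal plan premium: $27.45
Total deductions = $31.86 + $7.44 + $67.41 + $27.45 = $134.16
Net pay = $1,488.93 − $134.16 = $1,354.77

$1,354.77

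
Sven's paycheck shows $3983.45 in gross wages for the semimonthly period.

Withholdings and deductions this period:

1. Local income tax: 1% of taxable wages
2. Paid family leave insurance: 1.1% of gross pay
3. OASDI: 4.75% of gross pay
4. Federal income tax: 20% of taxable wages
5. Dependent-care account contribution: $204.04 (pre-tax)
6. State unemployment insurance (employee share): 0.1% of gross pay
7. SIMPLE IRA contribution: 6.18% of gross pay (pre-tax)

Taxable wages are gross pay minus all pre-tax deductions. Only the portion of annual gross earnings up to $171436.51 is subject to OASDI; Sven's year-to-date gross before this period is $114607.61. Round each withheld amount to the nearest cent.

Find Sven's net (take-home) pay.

$2554.24

SIMPLE IRA contribution: $3983.45 × 0.0618 = $246.18
Dependent-care account contribution: $204.04
Pre-tax total = $246.18 + $204.04 = $450.22
Taxable wages = $3983.45 − $450.22 = $3533.23
Local income tax: $3533.23 × 0.01 = $35.33
Federal income tax: $3533.23 × 0.2 = $706.65
Paid family leave insurance: $3983.45 × 0.011 = $43.82
State unemployment insurance (employee share): $3983.45 × 0.001 = $3.98
OASDI: cap not yet reached, full $3983.45 is subject → $3983.45 × 0.0475 = $189.21
Total deductions = $246.18 + $204.04 + $35.33 + $706.65 + $43.82 + $3.98 + $189.21 = $1429.21
Net pay = $3983.45 − $1429.21 = $2554.24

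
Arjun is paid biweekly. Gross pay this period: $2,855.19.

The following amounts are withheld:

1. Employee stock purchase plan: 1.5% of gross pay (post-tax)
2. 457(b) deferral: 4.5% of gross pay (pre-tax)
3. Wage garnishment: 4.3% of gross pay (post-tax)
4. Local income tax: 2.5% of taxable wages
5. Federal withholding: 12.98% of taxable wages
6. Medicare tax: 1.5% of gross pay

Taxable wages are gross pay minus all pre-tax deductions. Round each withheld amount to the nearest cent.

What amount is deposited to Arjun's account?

$2,096.18

457(b) deferral: $2,855.19 × 0.045 = $128.48
Taxable wages = $2,855.19 − $128.48 = $2,726.71
Federal withholding: $2,726.71 × 0.1298 = $353.93
Local income tax: $2,726.71 × 0.025 = $68.17
Medicare tax: $2,855.19 × 0.015 = $42.83
Employee stock purchase plan: $2,855.19 × 0.015 = $42.83
Wage garnishment: $2,855.19 × 0.043 = $122.77
Total deductions = $128.48 + $353.93 + $68.17 + $42.83 + $42.83 + $122.77 = $759.01
Net pay = $2,855.19 − $759.01 = $2,096.18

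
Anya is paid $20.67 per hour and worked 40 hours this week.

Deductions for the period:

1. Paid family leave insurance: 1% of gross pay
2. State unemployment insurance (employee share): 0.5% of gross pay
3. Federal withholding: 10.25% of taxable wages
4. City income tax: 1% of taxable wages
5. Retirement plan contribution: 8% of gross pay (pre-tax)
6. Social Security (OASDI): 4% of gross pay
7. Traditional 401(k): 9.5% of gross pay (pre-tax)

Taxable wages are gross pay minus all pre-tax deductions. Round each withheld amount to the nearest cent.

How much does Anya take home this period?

$559.90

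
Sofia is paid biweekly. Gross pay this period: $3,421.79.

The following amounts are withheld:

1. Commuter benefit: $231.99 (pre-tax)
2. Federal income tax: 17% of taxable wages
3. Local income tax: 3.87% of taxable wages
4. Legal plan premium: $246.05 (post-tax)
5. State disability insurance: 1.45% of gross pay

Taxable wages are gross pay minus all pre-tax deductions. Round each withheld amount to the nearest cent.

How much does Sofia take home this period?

$2,228.41

Commuter benefit: $231.99
Taxable wages = $3,421.79 − $231.99 = $3,189.80
Local income tax: $3,189.80 × 0.0387 = $123.45
Federal income tax: $3,189.80 × 0.17 = $542.27
State disability insurance: $3,421.79 × 0.0145 = $49.62
Legal plan premium: $246.05
Total deductions = $231.99 + $123.45 + $542.27 + $49.62 + $246.05 = $1,193.38
Net pay = $3,421.79 − $1,193.38 = $2,228.41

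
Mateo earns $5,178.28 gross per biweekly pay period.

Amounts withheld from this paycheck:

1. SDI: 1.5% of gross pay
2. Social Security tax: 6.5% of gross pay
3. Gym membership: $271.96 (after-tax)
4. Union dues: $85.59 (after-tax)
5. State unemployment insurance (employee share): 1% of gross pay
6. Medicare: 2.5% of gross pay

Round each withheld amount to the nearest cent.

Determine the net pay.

$4,225.23

Social Security tax: $5,178.28 × 0.065 = $336.59
State unemployment insurance (employee share): $5,178.28 × 0.01 = $51.78
Medicare: $5,178.28 × 0.025 = $129.46
SDI: $5,178.28 × 0.015 = $77.67
Union dues: $85.59
Gym membership: $271.96
Total deductions = $336.59 + $51.78 + $129.46 + $77.67 + $85.59 + $271.96 = $953.05
Net pay = $5,178.28 − $953.05 = $4,225.23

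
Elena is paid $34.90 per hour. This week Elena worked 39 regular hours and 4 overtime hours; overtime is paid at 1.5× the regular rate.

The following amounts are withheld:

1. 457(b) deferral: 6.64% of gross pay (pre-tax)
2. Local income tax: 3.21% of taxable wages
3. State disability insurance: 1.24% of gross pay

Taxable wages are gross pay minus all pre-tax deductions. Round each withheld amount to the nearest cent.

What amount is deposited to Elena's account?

$1,399.68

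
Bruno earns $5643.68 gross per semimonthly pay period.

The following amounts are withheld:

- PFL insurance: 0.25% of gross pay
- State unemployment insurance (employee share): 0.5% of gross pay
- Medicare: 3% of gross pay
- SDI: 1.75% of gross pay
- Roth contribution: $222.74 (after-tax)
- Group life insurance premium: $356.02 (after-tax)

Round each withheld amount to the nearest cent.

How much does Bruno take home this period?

$4754.52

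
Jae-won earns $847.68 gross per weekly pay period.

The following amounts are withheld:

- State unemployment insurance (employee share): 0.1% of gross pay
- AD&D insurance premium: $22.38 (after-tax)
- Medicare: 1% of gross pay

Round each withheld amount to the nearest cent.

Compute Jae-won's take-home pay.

$815.97

Medicare: $847.68 × 0.01 = $8.48
State unemployment insurance (employee share): $847.68 × 0.001 = $0.85
AD&D insurance premium: $22.38
Total deductions = $8.48 + $0.85 + $22.38 = $31.71
Net pay = $847.68 − $31.71 = $815.97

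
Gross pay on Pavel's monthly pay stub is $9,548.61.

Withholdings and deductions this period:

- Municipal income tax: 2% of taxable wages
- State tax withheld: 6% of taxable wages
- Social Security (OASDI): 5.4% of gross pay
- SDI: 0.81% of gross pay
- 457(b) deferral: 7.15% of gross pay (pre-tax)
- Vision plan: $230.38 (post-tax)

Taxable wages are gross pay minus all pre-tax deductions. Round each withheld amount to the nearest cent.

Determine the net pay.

$7,333.27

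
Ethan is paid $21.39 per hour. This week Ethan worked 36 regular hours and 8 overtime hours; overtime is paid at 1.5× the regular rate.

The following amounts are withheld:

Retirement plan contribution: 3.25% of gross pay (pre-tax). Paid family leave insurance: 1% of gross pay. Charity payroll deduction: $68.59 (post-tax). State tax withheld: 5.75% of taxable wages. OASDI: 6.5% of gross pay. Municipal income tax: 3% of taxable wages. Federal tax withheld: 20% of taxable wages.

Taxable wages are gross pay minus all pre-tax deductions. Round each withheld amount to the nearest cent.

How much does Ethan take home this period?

$562.16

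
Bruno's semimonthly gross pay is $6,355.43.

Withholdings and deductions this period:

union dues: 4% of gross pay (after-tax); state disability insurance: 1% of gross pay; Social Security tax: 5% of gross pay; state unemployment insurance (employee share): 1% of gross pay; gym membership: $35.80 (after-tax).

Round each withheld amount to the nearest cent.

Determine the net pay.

$5,620.54

State unemployment insurance (employee share): $6,355.43 × 0.01 = $63.55
State disability insurance: $6,355.43 × 0.01 = $63.55
Social Security tax: $6,355.43 × 0.05 = $317.77
Union dues: $6,355.43 × 0.04 = $254.22
Gym membership: $35.80
Total deductions = $63.55 + $63.55 + $317.77 + $254.22 + $35.80 = $734.89
Net pay = $6,355.43 − $734.89 = $5,620.54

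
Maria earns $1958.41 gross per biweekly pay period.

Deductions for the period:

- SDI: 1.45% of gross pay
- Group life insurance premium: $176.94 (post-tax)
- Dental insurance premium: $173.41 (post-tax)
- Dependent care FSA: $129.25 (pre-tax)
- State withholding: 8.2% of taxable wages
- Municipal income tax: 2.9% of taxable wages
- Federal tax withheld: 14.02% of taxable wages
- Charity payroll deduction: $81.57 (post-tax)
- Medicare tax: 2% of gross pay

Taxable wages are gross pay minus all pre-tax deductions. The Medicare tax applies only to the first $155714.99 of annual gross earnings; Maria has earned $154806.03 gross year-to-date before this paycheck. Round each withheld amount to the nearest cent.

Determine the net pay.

$891.17

Dependent care FSA: $129.25
Taxable wages = $1958.41 − $129.25 = $1829.16
Municipal income tax: $1829.16 × 0.029 = $53.05
State withholding: $1829.16 × 0.082 = $149.99
Federal tax withheld: $1829.16 × 0.1402 = $256.45
SDI: $1958.41 × 0.0145 = $28.40
Medicare tax: only $155714.99 − $154806.03 = $908.96 of this check is subject → $908.96 × 0.02 = $18.18
Dental insurance premium: $173.41
Charity payroll deduction: $81.57
Group life insurance premium: $176.94
Total deductions = $129.25 + $53.05 + $149.99 + $256.45 + $28.40 + $18.18 + $173.41 + $81.57 + $176.94 = $1067.24
Net pay = $1958.41 − $1067.24 = $891.17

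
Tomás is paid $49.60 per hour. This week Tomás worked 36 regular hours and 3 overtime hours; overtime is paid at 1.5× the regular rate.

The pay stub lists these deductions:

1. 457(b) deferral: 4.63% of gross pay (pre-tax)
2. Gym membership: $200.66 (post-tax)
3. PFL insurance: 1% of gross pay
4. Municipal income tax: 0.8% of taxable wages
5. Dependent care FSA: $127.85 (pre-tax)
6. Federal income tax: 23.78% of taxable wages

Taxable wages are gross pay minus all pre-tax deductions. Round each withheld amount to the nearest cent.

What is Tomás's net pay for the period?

$1127.72

Regular pay: 36 × $49.60 = $1785.60
Overtime pay: 3 × $49.60 × 1.5 = $223.20
Gross pay = $1785.60 + $223.20 = $2008.80
457(b) deferral: $2008.80 × 0.0463 = $93.01
Dependent care FSA: $127.85
Pre-tax total = $93.01 + $127.85 = $220.86
Taxable wages = $2008.80 − $220.86 = $1787.94
Federal income tax: $1787.94 × 0.2378 = $425.17
Municipal income tax: $1787.94 × 0.008 = $14.30
PFL insurance: $2008.80 × 0.01 = $20.09
Gym membership: $200.66
Total deductions = $93.01 + $127.85 + $425.17 + $14.30 + $20.09 + $200.66 = $881.08
Net pay = $2008.80 − $881.08 = $1127.72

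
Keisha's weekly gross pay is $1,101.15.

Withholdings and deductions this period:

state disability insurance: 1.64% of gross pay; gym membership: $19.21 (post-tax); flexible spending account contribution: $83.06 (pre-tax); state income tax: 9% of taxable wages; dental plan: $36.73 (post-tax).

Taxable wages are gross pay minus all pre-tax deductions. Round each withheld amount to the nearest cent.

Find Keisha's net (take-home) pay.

Flexible spending account contribution: $83.06
Taxable wages = $1,101.15 − $83.06 = $1,018.09
State income tax: $1,018.09 × 0.09 = $91.63
State disability insurance: $1,101.15 × 0.0164 = $18.06
Dental plan: $36.73
Gym membership: $19.21
Total deductions = $83.06 + $91.63 + $18.06 + $36.73 + $19.21 = $248.69
Net pay = $1,101.15 − $248.69 = $852.46

$852.46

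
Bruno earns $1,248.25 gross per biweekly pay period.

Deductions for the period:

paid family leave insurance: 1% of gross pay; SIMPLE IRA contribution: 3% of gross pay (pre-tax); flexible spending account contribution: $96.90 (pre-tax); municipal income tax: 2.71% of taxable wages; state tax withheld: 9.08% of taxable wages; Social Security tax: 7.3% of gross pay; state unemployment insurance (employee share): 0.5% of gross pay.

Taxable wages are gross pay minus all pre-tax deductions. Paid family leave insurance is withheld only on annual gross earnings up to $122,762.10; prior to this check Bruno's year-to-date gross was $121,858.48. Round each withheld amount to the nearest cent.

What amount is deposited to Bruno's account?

$876.17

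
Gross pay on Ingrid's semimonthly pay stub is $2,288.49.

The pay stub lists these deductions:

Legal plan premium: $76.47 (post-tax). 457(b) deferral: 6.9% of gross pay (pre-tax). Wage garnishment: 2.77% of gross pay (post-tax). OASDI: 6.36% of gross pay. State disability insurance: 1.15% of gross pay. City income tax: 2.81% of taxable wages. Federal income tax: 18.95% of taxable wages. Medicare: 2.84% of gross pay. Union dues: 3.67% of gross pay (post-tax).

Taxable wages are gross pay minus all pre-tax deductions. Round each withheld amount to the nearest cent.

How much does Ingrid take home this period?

457(b) deferral: $2,288.49 × 0.069 = $157.91
Taxable wages = $2,288.49 − $157.91 = $2,130.58
City income tax: $2,130.58 × 0.0281 = $59.87
Federal income tax: $2,130.58 × 0.1895 = $403.74
Medicare: $2,288.49 × 0.0284 = $64.99
State disability insurance: $2,288.49 × 0.0115 = $26.32
OASDI: $2,288.49 × 0.0636 = $145.55
Wage garnishment: $2,288.49 × 0.0277 = $63.39
Legal plan premium: $76.47
Union dues: $2,288.49 × 0.0367 = $83.99
Total deductions = $157.91 + $59.87 + $403.74 + $64.99 + $26.32 + $145.55 + $63.39 + $76.47 + $83.99 = $1,082.23
Net pay = $2,288.49 − $1,082.23 = $1,206.26

$1,206.26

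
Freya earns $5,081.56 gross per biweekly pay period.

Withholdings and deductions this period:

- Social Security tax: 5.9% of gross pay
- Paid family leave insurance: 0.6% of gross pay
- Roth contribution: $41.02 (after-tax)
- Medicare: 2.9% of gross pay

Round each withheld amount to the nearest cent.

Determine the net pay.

$4,562.87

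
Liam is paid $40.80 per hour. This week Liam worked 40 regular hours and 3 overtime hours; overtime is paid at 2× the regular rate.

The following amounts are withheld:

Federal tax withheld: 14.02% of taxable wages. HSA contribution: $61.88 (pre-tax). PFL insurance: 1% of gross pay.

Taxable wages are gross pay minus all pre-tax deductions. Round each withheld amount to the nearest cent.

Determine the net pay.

Regular pay: 40 × $40.80 = $1632.00
Overtime pay: 3 × $40.80 × 2 = $244.80
Gross pay = $1632.00 + $244.80 = $1876.80
HSA contribution: $61.88
Taxable wages = $1876.80 − $61.88 = $1814.92
Federal tax withheld: $1814.92 × 0.1402 = $254.45
PFL insurance: $1876.80 × 0.01 = $18.77
Total deductions = $61.88 + $254.45 + $18.77 = $335.10
Net pay = $1876.80 − $335.10 = $1541.70

$1541.70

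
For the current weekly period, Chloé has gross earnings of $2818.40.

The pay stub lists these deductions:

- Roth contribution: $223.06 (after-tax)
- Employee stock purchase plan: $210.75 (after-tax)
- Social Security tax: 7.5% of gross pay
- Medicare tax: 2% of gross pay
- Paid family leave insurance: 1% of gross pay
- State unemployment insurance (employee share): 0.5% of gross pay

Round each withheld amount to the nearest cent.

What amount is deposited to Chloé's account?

$2074.57

State unemployment insurance (employee share): $2818.40 × 0.005 = $14.09
Social Security tax: $2818.40 × 0.075 = $211.38
Medicare tax: $2818.40 × 0.02 = $56.37
Paid family leave insurance: $2818.40 × 0.01 = $28.18
Roth contribution: $223.06
Employee stock purchase plan: $210.75
Total deductions = $14.09 + $211.38 + $56.37 + $28.18 + $223.06 + $210.75 = $743.83
Net pay = $2818.40 − $743.83 = $2074.57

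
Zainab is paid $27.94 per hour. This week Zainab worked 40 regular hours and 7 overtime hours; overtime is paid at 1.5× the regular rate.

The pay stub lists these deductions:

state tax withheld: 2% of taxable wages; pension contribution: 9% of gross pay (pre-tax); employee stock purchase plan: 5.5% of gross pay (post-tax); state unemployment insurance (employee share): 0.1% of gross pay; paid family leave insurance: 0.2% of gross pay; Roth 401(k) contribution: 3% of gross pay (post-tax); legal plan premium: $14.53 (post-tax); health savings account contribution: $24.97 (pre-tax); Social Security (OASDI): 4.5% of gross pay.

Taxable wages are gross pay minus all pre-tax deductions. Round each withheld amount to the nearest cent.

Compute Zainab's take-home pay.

Regular pay: 40 × $27.94 = $1117.60
Overtime pay: 7 × $27.94 × 1.5 = $293.37
Gross pay = $1117.60 + $293.37 = $1410.97
Pension contribution: $1410.97 × 0.09 = $126.99
Health savings account contribution: $24.97
Pre-tax total = $126.99 + $24.97 = $151.96
Taxable wages = $1410.97 − $151.96 = $1259.01
State tax withheld: $1259.01 × 0.02 = $25.18
State unemployment insurance (employee share): $1410.97 × 0.001 = $1.41
Social Security (OASDI): $1410.97 × 0.045 = $63.49
Paid family leave insurance: $1410.97 × 0.002 = $2.82
Roth 401(k) contribution: $1410.97 × 0.03 = $42.33
Legal plan premium: $14.53
Employee stock purchase plan: $1410.97 × 0.055 = $77.60
Total deductions = $126.99 + $24.97 + $25.18 + $1.41 + $63.49 + $2.82 + $42.33 + $14.53 + $77.60 = $379.32
Net pay = $1410.97 − $379.32 = $1031.65

$1031.65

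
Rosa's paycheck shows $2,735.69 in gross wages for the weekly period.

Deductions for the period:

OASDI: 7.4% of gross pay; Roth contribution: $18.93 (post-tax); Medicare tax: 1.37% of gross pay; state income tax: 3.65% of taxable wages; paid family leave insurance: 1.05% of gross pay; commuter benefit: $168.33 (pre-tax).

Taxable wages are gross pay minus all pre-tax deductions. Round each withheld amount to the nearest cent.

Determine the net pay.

$2,186.08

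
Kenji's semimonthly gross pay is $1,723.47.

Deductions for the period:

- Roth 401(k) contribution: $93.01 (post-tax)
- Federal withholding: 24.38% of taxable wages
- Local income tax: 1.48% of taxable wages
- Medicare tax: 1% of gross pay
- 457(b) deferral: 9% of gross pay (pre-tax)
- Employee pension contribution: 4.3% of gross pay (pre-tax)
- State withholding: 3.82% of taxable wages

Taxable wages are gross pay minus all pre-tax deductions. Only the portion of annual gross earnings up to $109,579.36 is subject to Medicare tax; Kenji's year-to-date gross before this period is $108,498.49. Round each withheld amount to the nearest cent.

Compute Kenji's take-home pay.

457(b) deferral: $1,723.47 × 0.09 = $155.11
Employee pension contribution: $1,723.47 × 0.043 = $74.11
Pre-tax total = $155.11 + $74.11 = $229.22
Taxable wages = $1,723.47 − $229.22 = $1,494.25
State withholding: $1,494.25 × 0.0382 = $57.08
Local income tax: $1,494.25 × 0.0148 = $22.11
Federal withholding: $1,494.25 × 0.2438 = $364.30
Medicare tax: only $109,579.36 − $108,498.49 = $1,080.87 of this check is subject → $1,080.87 × 0.01 = $10.81
Roth 401(k) contribution: $93.01
Total deductions = $155.11 + $74.11 + $57.08 + $22.11 + $364.30 + $10.81 + $93.01 = $776.53
Net pay = $1,723.47 − $776.53 = $946.94

$946.94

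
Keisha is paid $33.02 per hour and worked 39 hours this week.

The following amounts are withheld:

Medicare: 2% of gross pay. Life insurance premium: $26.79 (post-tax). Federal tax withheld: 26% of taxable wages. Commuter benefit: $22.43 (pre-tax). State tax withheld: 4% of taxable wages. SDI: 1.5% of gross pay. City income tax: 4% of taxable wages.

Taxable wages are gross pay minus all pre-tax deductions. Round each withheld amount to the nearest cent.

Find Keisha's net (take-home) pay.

$763.27

Gross pay: 39 × $33.02 = $1,287.78
Commuter benefit: $22.43
Taxable wages = $1,287.78 − $22.43 = $1,265.35
State tax withheld: $1,265.35 × 0.04 = $50.61
City income tax: $1,265.35 × 0.04 = $50.61
Federal tax withheld: $1,265.35 × 0.26 = $328.99
Medicare: $1,287.78 × 0.02 = $25.76
SDI: $1,287.78 × 0.015 = $19.32
Life insurance premium: $26.79
Total deductions = $22.43 + $50.61 + $50.61 + $328.99 + $25.76 + $19.32 + $26.79 = $524.51
Net pay = $1,287.78 − $524.51 = $763.27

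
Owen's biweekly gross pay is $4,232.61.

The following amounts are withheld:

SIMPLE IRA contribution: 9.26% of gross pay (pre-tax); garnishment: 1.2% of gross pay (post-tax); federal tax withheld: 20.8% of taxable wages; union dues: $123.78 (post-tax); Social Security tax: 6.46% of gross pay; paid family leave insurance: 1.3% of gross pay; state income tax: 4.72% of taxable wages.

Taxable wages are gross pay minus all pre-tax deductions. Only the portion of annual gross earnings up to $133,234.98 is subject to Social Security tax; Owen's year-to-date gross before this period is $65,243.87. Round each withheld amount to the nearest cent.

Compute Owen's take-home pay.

SIMPLE IRA contribution: $4,232.61 × 0.0926 = $391.94
Taxable wages = $4,232.61 − $391.94 = $3,840.67
State income tax: $3,840.67 × 0.0472 = $181.28
Federal tax withheld: $3,840.67 × 0.208 = $798.86
Social Security tax: cap not yet reached, full $4,232.61 is subject → $4,232.61 × 0.0646 = $273.43
Paid family leave insurance: $4,232.61 × 0.013 = $55.02
Union dues: $123.78
Garnishment: $4,232.61 × 0.012 = $50.79
Total deductions = $391.94 + $181.28 + $798.86 + $273.43 + $55.02 + $123.78 + $50.79 = $1,875.10
Net pay = $4,232.61 − $1,875.10 = $2,357.51

$2,357.51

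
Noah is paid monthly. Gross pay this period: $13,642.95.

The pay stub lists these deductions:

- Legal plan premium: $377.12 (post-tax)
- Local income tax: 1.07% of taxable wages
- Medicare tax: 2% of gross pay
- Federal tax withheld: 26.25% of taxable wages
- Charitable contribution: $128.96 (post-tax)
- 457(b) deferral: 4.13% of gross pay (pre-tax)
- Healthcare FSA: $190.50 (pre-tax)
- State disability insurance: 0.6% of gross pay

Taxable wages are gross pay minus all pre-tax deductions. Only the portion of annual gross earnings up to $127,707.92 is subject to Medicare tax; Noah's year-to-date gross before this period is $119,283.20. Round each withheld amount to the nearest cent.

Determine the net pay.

457(b) deferral: $13,642.95 × 0.0413 = $563.45
Healthcare FSA: $190.50
Pre-tax total = $563.45 + $190.50 = $753.95
Taxable wages = $13,642.95 − $753.95 = $12,889.00
Local income tax: $12,889.00 × 0.0107 = $137.91
Federal tax withheld: $12,889.00 × 0.2625 = $3,383.36
State disability insurance: $13,642.95 × 0.006 = $81.86
Medicare tax: only $127,707.92 − $119,283.20 = $8,424.72 of this check is subject → $8,424.72 × 0.02 = $168.49
Legal plan premium: $377.12
Charitable contribution: $128.96
Total deductions = $563.45 + $190.50 + $137.91 + $3,383.36 + $81.86 + $168.49 + $377.12 + $128.96 = $5,031.65
Net pay = $13,642.95 − $5,031.65 = $8,611.30

$8,611.30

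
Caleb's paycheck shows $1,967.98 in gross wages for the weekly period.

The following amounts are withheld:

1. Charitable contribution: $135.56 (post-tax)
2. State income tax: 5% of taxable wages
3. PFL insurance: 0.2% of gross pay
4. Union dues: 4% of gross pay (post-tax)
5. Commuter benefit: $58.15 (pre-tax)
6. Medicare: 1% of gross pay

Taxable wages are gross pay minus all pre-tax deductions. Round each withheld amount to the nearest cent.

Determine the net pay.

Commuter benefit: $58.15
Taxable wages = $1,967.98 − $58.15 = $1,909.83
State income tax: $1,909.83 × 0.05 = $95.49
Medicare: $1,967.98 × 0.01 = $19.68
PFL insurance: $1,967.98 × 0.002 = $3.94
Union dues: $1,967.98 × 0.04 = $78.72
Charitable contribution: $135.56
Total deductions = $58.15 + $95.49 + $19.68 + $3.94 + $78.72 + $135.56 = $391.54
Net pay = $1,967.98 − $391.54 = $1,576.44

$1,576.44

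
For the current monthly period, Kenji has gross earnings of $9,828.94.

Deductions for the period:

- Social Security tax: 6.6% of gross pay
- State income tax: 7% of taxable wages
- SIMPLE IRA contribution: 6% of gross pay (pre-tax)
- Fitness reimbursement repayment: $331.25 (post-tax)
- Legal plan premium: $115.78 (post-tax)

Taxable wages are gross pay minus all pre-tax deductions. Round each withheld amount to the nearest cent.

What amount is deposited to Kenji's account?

SIMPLE IRA contribution: $9,828.94 × 0.06 = $589.74
Taxable wages = $9,828.94 − $589.74 = $9,239.20
State income tax: $9,239.20 × 0.07 = $646.74
Social Security tax: $9,828.94 × 0.066 = $648.71
Fitness reimbursement repayment: $331.25
Legal plan premium: $115.78
Total deductions = $589.74 + $646.74 + $648.71 + $331.25 + $115.78 = $2,332.22
Net pay = $9,828.94 − $2,332.22 = $7,496.72

$7,496.72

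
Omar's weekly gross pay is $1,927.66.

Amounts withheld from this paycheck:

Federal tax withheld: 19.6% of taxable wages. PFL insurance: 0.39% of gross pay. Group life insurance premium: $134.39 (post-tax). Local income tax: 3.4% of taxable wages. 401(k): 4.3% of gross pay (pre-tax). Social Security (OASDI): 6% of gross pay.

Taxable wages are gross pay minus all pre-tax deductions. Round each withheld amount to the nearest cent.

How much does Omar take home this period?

401(k): $1,927.66 × 0.043 = $82.89
Taxable wages = $1,927.66 − $82.89 = $1,844.77
Local income tax: $1,844.77 × 0.034 = $62.72
Federal tax withheld: $1,844.77 × 0.196 = $361.57
Social Security (OASDI): $1,927.66 × 0.06 = $115.66
PFL insurance: $1,927.66 × 0.0039 = $7.52
Group life insurance premium: $134.39
Total deductions = $82.89 + $62.72 + $361.57 + $115.66 + $7.52 + $134.39 = $764.75
Net pay = $1,927.66 − $764.75 = $1,162.91

$1,162.91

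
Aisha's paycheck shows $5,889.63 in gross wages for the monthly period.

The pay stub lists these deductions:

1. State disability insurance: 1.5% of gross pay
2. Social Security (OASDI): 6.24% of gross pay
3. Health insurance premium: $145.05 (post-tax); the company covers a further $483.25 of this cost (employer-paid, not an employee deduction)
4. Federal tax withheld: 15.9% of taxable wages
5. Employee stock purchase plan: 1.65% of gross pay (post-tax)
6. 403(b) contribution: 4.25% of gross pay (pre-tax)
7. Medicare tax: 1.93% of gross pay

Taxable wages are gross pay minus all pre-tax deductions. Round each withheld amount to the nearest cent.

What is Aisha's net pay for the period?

$3,930.92

403(b) contribution: $5,889.63 × 0.0425 = $250.31
Taxable wages = $5,889.63 − $250.31 = $5,639.32
Federal tax withheld: $5,639.32 × 0.159 = $896.65
Medicare tax: $5,889.63 × 0.0193 = $113.67
State disability insurance: $5,889.63 × 0.015 = $88.34
Social Security (OASDI): $5,889.63 × 0.0624 = $367.51
Employee stock purchase plan: $5,889.63 × 0.0165 = $97.18
Health insurance premium: $145.05
(Employer's $483.25 toward health insurance premium is not withheld from the employee.)
Total deductions = $250.31 + $896.65 + $113.67 + $88.34 + $367.51 + $97.18 + $145.05 = $1,958.71
Net pay = $5,889.63 − $1,958.71 = $3,930.92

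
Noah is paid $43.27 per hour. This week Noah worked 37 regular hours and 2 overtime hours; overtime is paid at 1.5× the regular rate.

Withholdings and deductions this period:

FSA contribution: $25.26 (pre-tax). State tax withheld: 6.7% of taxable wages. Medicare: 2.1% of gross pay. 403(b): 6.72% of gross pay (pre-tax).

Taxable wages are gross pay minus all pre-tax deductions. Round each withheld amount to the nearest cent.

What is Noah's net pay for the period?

Regular pay: 37 × $43.27 = $1,600.99
Overtime pay: 2 × $43.27 × 1.5 = $129.81
Gross pay = $1,600.99 + $129.81 = $1,730.80
403(b): $1,730.80 × 0.0672 = $116.31
FSA contribution: $25.26
Pre-tax total = $116.31 + $25.26 = $141.57
Taxable wages = $1,730.80 − $141.57 = $1,589.23
State tax withheld: $1,589.23 × 0.067 = $106.48
Medicare: $1,730.80 × 0.021 = $36.35
Total deductions = $116.31 + $25.26 + $106.48 + $36.35 = $284.40
Net pay = $1,730.80 − $284.40 = $1,446.40

$1,446.40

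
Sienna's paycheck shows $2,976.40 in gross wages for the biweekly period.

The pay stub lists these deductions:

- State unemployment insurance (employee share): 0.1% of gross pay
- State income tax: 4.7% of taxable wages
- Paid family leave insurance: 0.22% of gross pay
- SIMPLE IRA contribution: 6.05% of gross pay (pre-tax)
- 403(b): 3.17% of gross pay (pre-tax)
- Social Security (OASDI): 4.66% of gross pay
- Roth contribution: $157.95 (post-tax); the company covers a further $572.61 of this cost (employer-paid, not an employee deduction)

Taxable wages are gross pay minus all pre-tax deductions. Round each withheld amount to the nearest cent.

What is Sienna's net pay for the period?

403(b): $2,976.40 × 0.0317 = $94.35
SIMPLE IRA contribution: $2,976.40 × 0.0605 = $180.07
Pre-tax total = $94.35 + $180.07 = $274.42
Taxable wages = $2,976.40 − $274.42 = $2,701.98
State income tax: $2,701.98 × 0.047 = $126.99
Social Security (OASDI): $2,976.40 × 0.0466 = $138.70
State unemployment insurance (employee share): $2,976.40 × 0.001 = $2.98
Paid family leave insurance: $2,976.40 × 0.0022 = $6.55
Roth contribution: $157.95
(Employer's $572.61 toward Roth contribution is not withheld from the employee.)
Total deductions = $94.35 + $180.07 + $126.99 + $138.70 + $2.98 + $6.55 + $157.95 = $707.59
Net pay = $2,976.40 − $707.59 = $2,268.81

$2,268.81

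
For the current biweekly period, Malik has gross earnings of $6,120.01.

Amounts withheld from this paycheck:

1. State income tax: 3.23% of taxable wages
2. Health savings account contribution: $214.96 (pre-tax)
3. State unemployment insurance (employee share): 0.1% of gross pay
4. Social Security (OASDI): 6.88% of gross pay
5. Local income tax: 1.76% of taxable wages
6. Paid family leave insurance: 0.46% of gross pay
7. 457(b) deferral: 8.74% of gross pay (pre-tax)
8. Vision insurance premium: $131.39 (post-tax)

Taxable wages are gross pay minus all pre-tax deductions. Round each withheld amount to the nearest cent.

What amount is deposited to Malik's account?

457(b) deferral: $6,120.01 × 0.0874 = $534.89
Health savings account contribution: $214.96
Pre-tax total = $534.89 + $214.96 = $749.85
Taxable wages = $6,120.01 − $749.85 = $5,370.16
Local income tax: $5,370.16 × 0.0176 = $94.51
State income tax: $5,370.16 × 0.0323 = $173.46
State unemployment insurance (employee share): $6,120.01 × 0.001 = $6.12
Social Security (OASDI): $6,120.01 × 0.0688 = $421.06
Paid family leave insurance: $6,120.01 × 0.0046 = $28.15
Vision insurance premium: $131.39
Total deductions = $534.89 + $214.96 + $94.51 + $173.46 + $6.12 + $421.06 + $28.15 + $131.39 = $1,604.54
Net pay = $6,120.01 − $1,604.54 = $4,515.47

$4,515.47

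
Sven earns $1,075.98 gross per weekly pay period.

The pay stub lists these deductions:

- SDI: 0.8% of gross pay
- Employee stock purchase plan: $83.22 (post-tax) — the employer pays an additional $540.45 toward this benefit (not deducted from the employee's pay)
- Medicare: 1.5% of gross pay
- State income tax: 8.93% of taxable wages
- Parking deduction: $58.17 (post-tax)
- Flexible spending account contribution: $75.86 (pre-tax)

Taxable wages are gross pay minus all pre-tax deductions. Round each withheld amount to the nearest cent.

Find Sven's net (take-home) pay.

Flexible spending account contribution: $75.86
Taxable wages = $1,075.98 − $75.86 = $1,000.12
State income tax: $1,000.12 × 0.0893 = $89.31
SDI: $1,075.98 × 0.008 = $8.61
Medicare: $1,075.98 × 0.015 = $16.14
Employee stock purchase plan: $83.22
Parking deduction: $58.17
(Employer's $540.45 toward employee stock purchase plan is not withheld from the employee.)
Total deductions = $75.86 + $89.31 + $8.61 + $16.14 + $83.22 + $58.17 = $331.31
Net pay = $1,075.98 − $331.31 = $744.67

$744.67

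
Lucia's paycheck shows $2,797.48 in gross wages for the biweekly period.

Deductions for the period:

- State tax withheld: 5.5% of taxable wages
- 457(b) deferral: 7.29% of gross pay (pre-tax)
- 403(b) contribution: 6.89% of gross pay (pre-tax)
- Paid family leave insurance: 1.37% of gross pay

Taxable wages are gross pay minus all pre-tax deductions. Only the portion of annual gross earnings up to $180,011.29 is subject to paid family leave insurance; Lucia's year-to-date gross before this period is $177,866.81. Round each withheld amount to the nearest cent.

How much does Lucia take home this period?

$2,239.37

403(b) contribution: $2,797.48 × 0.0689 = $192.75
457(b) deferral: $2,797.48 × 0.0729 = $203.94
Pre-tax total = $192.75 + $203.94 = $396.69
Taxable wages = $2,797.48 − $396.69 = $2,400.79
State tax withheld: $2,400.79 × 0.055 = $132.04
Paid family leave insurance: only $180,011.29 − $177,866.81 = $2,144.48 of this check is subject → $2,144.48 × 0.0137 = $29.38
Total deductions = $192.75 + $203.94 + $132.04 + $29.38 = $558.11
Net pay = $2,797.48 − $558.11 = $2,239.37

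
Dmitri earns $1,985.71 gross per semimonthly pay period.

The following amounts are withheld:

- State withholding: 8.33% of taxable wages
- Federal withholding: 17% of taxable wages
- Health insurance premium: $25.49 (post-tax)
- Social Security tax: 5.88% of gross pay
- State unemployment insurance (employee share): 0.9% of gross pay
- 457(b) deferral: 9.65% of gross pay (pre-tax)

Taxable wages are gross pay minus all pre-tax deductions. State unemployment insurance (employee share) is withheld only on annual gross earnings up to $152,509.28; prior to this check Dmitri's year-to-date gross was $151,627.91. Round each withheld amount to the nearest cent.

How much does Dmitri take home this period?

457(b) deferral: $1,985.71 × 0.0965 = $191.62
Taxable wages = $1,985.71 − $191.62 = $1,794.09
State withholding: $1,794.09 × 0.0833 = $149.45
Federal withholding: $1,794.09 × 0.17 = $305.00
Social Security tax: $1,985.71 × 0.0588 = $116.76
State unemployment insurance (employee share): only $152,509.28 − $151,627.91 = $881.37 of this check is subject → $881.37 × 0.009 = $7.93
Health insurance premium: $25.49
Total deductions = $191.62 + $149.45 + $305.00 + $116.76 + $7.93 + $25.49 = $796.25
Net pay = $1,985.71 − $796.25 = $1,189.46

$1,189.46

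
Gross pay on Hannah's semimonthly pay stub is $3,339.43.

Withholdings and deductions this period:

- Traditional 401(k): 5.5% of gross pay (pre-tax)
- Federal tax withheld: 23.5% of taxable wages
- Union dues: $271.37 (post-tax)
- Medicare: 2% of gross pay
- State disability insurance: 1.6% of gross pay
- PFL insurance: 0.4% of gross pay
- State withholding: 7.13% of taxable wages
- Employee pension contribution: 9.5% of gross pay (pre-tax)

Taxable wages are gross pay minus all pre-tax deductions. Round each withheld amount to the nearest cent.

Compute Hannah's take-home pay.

$1,564.12

Traditional 401(k): $3,339.43 × 0.055 = $183.67
Employee pension contribution: $3,339.43 × 0.095 = $317.25
Pre-tax total = $183.67 + $317.25 = $500.92
Taxable wages = $3,339.43 − $500.92 = $2,838.51
State withholding: $2,838.51 × 0.0713 = $202.39
Federal tax withheld: $2,838.51 × 0.235 = $667.05
State disability insurance: $3,339.43 × 0.016 = $53.43
PFL insurance: $3,339.43 × 0.004 = $13.36
Medicare: $3,339.43 × 0.02 = $66.79
Union dues: $271.37
Total deductions = $183.67 + $317.25 + $202.39 + $667.05 + $53.43 + $13.36 + $66.79 + $271.37 = $1,775.31
Net pay = $3,339.43 − $1,775.31 = $1,564.12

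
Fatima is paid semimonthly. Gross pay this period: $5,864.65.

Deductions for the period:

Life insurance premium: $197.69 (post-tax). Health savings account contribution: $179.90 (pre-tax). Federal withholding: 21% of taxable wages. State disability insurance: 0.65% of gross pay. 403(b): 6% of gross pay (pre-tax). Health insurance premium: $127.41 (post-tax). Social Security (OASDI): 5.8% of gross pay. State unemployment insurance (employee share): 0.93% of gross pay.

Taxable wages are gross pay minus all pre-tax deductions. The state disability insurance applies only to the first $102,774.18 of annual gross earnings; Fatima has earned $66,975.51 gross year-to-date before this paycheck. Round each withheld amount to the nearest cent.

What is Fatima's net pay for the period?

403(b): $5,864.65 × 0.06 = $351.88
Health savings account contribution: $179.90
Pre-tax total = $351.88 + $179.90 = $531.78
Taxable wages = $5,864.65 − $531.78 = $5,332.87
Federal withholding: $5,332.87 × 0.21 = $1,119.90
Social Security (OASDI): $5,864.65 × 0.058 = $340.15
State unemployment insurance (employee share): $5,864.65 × 0.0093 = $54.54
State disability insurance: cap not yet reached, full $5,864.65 is subject → $5,864.65 × 0.0065 = $38.12
Health insurance premium: $127.41
Life insurance premium: $197.69
Total deductions = $351.88 + $179.90 + $1,119.90 + $340.15 + $54.54 + $38.12 + $127.41 + $197.69 = $2,409.59
Net pay = $5,864.65 − $2,409.59 = $3,455.06

$3,455.06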